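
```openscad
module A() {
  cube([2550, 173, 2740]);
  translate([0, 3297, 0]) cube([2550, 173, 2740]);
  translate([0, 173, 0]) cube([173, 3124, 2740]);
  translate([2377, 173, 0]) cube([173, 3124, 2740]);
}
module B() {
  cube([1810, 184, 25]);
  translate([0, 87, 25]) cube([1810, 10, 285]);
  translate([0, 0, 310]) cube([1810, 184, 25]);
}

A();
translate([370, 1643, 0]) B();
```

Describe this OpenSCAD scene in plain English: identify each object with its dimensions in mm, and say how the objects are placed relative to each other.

A is the wall frame of a small rectangular building: four walls, each 2740 mm tall and 173 mm thick, enclosing a footprint 2550 mm (x) by 3470 mm (y) outside-to-outside, with no floor or roof. The front and back walls (the −y and +y sides) span the full width; the two side walls fit between them.

B is an I-beam lying along x, 1810 mm long. Overall section height 335 mm. Two flanges 184 mm wide (y) and 25 mm thick, one on the floor and one at the top; a web 10 mm thick runs between them, centred on the flange width.

The I-beam sits inside the house frame, centred.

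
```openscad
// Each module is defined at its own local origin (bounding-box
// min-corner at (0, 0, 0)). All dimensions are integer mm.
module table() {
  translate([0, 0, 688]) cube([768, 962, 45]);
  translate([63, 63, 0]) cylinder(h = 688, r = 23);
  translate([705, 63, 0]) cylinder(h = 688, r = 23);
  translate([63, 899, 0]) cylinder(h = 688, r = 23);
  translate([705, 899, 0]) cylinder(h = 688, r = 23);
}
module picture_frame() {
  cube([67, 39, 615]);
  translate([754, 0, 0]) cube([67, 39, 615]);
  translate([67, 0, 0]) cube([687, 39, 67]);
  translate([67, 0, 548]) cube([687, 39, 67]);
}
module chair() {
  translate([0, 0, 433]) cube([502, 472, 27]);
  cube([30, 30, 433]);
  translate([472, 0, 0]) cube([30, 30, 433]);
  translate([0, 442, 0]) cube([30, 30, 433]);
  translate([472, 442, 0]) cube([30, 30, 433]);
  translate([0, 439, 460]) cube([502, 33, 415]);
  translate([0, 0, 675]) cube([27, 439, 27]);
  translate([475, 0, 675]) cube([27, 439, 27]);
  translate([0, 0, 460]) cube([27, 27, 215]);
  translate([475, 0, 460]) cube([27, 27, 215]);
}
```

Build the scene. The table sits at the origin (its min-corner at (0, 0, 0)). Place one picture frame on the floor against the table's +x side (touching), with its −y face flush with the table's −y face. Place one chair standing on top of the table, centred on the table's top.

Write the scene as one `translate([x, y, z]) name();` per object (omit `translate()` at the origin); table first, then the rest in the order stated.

table();
translate([768, 0, 0]) picture_frame();
translate([133, 245, 733]) chair();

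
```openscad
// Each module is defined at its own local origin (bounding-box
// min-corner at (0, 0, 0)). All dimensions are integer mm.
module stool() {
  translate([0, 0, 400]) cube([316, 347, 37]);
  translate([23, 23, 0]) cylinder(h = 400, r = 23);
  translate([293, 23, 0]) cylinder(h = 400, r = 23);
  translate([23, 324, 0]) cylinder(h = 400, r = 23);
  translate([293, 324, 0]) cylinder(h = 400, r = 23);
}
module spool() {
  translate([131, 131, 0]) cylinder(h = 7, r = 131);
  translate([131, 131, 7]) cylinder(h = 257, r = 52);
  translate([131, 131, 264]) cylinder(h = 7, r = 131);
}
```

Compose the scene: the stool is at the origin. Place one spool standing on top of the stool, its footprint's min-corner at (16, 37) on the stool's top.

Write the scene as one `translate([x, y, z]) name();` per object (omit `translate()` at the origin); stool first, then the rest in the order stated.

stool();
translate([16, 37, 437]) spool();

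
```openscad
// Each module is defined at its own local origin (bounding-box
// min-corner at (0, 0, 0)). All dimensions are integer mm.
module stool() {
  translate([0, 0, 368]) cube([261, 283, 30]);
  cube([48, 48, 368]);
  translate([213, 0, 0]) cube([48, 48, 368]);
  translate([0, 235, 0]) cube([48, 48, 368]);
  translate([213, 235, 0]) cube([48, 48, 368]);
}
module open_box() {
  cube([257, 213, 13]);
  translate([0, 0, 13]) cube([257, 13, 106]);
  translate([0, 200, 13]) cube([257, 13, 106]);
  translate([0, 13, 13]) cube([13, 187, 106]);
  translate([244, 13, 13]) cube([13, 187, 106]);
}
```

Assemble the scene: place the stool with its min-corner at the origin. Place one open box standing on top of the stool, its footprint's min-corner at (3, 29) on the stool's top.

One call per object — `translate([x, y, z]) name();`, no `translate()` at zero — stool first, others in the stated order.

stool();
translate([3, 29, 398]) open_box();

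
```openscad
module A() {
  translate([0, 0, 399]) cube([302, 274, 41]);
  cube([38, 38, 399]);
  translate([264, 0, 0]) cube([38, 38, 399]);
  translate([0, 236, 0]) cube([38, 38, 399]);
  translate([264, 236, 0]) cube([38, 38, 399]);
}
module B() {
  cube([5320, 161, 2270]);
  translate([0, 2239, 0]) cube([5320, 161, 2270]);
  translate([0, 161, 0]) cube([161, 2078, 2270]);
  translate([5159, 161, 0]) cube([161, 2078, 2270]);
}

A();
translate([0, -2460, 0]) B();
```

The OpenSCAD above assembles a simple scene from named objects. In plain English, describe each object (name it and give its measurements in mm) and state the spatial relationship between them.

A is a four-legged stool. The seat is a 302×274×41 mm slab whose top surface is at z = 440 mm; four square legs, each 38×38 mm in cross-section, run from the floor (z = 0) to the underside of the seat, each flush with a corner of the seat.

B is the wall frame of a small rectangular building: four walls, each 2270 mm tall and 161 mm thick, enclosing a footprint 5320 mm (x) by 2400 mm (y) outside-to-outside, with no floor or roof. The front and back walls (the −y and +y sides) span the full width; the two side walls fit between them.

The house frame is on the floor beside the stool on its −y side.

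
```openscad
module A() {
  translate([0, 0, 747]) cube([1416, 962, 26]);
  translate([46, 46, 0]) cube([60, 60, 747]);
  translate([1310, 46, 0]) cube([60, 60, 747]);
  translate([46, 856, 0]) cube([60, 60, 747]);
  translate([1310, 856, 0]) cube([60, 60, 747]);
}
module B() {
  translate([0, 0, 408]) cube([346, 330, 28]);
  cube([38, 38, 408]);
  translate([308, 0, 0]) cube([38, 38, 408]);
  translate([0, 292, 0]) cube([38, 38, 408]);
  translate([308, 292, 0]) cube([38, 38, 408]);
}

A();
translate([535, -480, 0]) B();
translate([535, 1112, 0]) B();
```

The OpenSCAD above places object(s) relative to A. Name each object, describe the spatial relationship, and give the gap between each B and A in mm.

A is a table. B is a stool. Two stools sit around the table at the −y, +y sides. The gap between each stool and the table is 150 mm.

Each stool's nearest face is 150 mm from the table's bounding box.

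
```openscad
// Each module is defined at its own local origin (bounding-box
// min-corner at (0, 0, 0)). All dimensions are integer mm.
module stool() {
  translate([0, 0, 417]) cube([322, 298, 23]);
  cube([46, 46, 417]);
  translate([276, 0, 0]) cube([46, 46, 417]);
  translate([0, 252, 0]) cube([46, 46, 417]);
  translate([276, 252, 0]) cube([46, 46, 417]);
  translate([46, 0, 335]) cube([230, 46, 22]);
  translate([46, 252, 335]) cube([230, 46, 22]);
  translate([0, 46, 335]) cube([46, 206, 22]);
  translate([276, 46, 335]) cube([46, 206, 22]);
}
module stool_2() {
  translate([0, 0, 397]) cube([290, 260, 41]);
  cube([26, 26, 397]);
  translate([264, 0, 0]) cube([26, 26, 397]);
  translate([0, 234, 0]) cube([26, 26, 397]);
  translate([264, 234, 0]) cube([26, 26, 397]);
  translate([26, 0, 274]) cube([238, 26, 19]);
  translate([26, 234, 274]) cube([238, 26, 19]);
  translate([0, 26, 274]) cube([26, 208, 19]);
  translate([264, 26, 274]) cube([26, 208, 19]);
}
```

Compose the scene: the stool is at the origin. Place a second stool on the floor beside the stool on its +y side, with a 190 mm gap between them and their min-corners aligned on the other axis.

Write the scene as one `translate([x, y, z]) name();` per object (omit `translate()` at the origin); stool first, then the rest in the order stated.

stool();
translate([0, 488, 0]) stool_2();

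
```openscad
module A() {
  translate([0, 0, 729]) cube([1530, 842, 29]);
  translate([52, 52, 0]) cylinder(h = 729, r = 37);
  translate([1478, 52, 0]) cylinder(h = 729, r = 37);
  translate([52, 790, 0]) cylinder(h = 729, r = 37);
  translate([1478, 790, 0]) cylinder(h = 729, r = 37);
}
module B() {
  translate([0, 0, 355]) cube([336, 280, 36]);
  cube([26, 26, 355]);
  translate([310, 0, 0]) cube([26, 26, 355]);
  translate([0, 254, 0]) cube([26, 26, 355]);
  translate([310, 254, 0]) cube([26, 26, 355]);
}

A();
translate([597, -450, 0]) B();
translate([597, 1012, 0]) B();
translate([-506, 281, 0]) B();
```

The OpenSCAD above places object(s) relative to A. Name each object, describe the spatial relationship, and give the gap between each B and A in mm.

A is a table. B is a stool. Three stools sit around the table at the −y, +y, −x sides. The gap between each stool and the table is 170 mm.

Each stool's nearest face is 170 mm from the table's bounding box.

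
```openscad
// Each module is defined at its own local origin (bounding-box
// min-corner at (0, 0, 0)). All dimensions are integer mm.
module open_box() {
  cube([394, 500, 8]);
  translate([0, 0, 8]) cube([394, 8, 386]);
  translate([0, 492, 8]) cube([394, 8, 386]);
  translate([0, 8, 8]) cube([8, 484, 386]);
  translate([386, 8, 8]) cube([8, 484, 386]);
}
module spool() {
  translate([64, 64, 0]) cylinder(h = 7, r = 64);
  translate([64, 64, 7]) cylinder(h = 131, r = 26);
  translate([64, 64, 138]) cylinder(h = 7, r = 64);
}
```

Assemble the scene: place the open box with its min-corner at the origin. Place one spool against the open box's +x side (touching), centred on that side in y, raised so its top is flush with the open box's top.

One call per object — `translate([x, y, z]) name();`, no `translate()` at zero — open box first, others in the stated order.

open_box();
translate([394, 186, 249]) spool();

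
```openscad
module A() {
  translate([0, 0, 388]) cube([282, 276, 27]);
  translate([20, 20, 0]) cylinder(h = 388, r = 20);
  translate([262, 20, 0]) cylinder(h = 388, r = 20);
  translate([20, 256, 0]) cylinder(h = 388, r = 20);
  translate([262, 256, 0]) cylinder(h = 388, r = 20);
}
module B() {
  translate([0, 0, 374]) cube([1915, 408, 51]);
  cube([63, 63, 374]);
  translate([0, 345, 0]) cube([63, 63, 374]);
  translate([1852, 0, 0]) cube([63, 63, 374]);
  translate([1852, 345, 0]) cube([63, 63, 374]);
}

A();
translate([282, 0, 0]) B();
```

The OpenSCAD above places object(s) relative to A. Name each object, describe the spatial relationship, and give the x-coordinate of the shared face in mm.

The stool's +x face and the bench's −x face are both at x = 282 mm.

A is a stool. B is a bench. The bench is against the stool's +x side, with their −y faces flush. The x-coordinate of the shared face is 282 mm.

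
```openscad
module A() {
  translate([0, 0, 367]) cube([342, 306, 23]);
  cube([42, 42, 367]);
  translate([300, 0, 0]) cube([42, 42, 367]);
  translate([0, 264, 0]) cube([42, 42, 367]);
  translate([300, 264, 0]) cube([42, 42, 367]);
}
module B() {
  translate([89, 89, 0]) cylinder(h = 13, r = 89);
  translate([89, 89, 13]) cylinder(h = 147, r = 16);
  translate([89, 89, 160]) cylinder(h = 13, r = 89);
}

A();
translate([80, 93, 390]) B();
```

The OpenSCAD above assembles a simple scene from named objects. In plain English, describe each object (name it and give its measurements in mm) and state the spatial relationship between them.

A is a four-legged stool. The seat is 342×306 mm, 23 mm thick, top at z = 390 mm. It stands on four square legs, each 42×42 mm in cross-section, from z = 0 to the seat underside, each flush with a corner of the seat.

B is a spool: two coaxial disc flanges of radius 89 mm and thickness 13 mm, joined by a core cylinder of radius 16 mm and height 147 mm. The lower flange rests on z = 0 and the three cylinders share a vertical axis.

The spool is on top of the stool.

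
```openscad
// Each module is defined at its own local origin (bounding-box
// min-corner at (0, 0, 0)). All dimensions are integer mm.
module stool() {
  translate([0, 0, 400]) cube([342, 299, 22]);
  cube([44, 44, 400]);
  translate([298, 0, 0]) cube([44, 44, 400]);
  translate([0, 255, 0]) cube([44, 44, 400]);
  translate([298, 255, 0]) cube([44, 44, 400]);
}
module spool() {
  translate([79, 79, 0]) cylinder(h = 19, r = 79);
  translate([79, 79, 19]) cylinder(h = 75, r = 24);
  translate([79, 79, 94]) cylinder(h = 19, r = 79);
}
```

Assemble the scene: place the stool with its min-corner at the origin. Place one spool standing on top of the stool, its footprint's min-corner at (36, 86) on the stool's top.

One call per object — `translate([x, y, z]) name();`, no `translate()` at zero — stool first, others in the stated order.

stool();
translate([36, 86, 422]) spool();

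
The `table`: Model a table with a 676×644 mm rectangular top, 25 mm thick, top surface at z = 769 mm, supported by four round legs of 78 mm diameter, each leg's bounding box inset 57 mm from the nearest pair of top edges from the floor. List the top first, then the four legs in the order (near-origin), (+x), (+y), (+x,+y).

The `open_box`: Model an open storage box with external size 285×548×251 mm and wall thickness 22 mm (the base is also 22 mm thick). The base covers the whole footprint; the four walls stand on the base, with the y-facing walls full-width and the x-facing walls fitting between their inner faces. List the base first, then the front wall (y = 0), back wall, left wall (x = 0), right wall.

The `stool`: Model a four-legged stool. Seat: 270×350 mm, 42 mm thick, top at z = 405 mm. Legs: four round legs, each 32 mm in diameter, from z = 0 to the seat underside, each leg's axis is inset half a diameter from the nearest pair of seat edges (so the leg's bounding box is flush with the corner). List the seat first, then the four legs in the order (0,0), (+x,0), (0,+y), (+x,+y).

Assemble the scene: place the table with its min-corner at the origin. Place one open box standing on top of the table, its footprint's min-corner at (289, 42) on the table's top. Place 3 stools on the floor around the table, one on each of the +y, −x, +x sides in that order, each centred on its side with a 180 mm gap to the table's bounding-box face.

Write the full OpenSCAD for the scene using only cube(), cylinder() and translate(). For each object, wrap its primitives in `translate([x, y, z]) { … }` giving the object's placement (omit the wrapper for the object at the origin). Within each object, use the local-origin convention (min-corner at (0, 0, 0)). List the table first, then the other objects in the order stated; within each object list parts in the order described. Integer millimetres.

translate([0, 0, 744]) cube([676, 644, 25]);
translate([96, 96, 0]) cylinder(h = 744, r = 39);
translate([580, 96, 0]) cylinder(h = 744, r = 39);
translate([96, 548, 0]) cylinder(h = 744, r = 39);
translate([580, 548, 0]) cylinder(h = 744, r = 39);
translate([289, 42, 769]) {
  cube([285, 548, 22]);
  translate([0, 0, 22]) cube([285, 22, 229]);
  translate([0, 526, 22]) cube([285, 22, 229]);
  translate([0, 22, 22]) cube([22, 504, 229]);
  translate([263, 22, 22]) cube([22, 504, 229]);
}
translate([203, 824, 0]) {
  translate([0, 0, 363]) cube([270, 350, 42]);
  translate([16, 16, 0]) cylinder(h = 363, r = 16);
  translate([254, 16, 0]) cylinder(h = 363, r = 16);
  translate([16, 334, 0]) cylinder(h = 363, r = 16);
  translate([254, 334, 0]) cylinder(h = 363, r = 16);
}
translate([-450, 147, 0]) {
  translate([0, 0, 363]) cube([270, 350, 42]);
  translate([16, 16, 0]) cylinder(h = 363, r = 16);
  translate([254, 16, 0]) cylinder(h = 363, r = 16);
  translate([16, 334, 0]) cylinder(h = 363, r = 16);
  translate([254, 334, 0]) cylinder(h = 363, r = 16);
}
translate([856, 147, 0]) {
  translate([0, 0, 363]) cube([270, 350, 42]);
  translate([16, 16, 0]) cylinder(h = 363, r = 16);
  translate([254, 16, 0]) cylinder(h = 363, r = 16);
  translate([16, 334, 0]) cylinder(h = 363, r = 16);
  translate([254, 334, 0]) cylinder(h = 363, r = 16);
}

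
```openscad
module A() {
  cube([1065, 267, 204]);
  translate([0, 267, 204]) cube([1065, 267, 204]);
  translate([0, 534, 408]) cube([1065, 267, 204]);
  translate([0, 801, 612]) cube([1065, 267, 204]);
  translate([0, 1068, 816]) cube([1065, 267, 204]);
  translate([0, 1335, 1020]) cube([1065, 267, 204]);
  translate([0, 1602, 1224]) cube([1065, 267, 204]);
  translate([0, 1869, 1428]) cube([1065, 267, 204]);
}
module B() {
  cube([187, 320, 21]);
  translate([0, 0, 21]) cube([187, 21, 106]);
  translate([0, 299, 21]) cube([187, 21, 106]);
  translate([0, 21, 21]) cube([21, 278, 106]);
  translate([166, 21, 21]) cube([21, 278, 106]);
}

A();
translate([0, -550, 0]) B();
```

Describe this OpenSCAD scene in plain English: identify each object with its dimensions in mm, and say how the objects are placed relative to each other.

A is a straight staircase of 8 solid steps. Each step is 1065 mm wide (x), 267 mm deep (y, the going) and 204 mm tall (the rise). The first step rests on the floor; each subsequent step sits one going further in +y and one rise higher in +z, directly behind and above the previous step with no overlap.

B is an open-topped rectangular box: outside dimensions 187×320×127 mm, with a uniform wall and base thickness of 21 mm. The base is a full 187×320 slab on the floor; four walls sit on top of the base. The front and back walls (the −y and +y sides) span the full width; the two side walls fit between them.

The open box is on the floor beside the staircase on its −y side.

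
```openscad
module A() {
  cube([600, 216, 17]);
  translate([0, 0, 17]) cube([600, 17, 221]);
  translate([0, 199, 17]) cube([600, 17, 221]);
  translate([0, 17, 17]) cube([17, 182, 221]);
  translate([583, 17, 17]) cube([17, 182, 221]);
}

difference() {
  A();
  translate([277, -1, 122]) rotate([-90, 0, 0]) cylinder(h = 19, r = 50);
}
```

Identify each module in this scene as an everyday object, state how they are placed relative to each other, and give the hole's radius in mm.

The subtracted cylinder has r = 50 mm.

A is an open box. The open box has a circular hole through its front wall. The hole's radius is 50 mm.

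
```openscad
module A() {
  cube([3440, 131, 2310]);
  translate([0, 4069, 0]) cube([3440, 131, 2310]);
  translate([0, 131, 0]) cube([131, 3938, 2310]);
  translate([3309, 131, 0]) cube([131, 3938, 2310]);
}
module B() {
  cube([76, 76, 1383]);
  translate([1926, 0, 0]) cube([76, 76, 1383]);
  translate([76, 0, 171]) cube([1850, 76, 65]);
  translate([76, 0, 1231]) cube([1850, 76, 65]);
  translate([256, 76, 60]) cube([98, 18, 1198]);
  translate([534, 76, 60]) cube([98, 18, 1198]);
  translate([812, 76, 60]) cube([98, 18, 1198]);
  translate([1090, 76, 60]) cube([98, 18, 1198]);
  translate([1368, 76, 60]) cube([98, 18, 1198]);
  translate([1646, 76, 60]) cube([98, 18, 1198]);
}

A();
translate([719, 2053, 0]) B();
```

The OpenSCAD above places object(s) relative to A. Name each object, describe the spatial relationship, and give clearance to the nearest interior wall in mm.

A is a house frame. B is a fence section. The fence section sits inside the house frame, centred. The clearance to the nearest interior wall is 588 mm.

Clearances: x = 588, y = 1922; minimum 588 mm.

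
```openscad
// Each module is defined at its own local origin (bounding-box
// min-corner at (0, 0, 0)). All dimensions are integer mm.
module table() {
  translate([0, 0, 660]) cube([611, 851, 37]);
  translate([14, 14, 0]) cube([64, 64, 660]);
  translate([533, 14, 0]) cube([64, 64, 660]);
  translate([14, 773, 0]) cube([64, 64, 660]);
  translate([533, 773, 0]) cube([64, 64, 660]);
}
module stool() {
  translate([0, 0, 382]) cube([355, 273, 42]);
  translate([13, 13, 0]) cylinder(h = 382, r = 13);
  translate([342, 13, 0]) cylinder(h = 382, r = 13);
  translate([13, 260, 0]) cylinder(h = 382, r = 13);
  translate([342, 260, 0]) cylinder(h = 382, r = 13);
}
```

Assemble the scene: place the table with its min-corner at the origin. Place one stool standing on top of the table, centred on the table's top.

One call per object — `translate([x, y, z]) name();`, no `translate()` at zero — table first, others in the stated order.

table();
translate([128, 289, 697]) stool();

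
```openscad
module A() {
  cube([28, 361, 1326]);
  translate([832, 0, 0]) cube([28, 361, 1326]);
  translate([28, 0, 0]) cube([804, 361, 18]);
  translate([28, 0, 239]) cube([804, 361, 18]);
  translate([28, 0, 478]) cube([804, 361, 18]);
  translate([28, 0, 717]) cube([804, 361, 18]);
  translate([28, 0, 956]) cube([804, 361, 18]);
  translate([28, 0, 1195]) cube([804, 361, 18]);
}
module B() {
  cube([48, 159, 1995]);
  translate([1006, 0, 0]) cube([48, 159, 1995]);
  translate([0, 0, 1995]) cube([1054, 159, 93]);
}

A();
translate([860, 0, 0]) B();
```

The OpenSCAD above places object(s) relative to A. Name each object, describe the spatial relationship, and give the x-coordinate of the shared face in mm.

The bookshelf's +x face and the door frame's −x face are both at x = 860 mm.

A is a bookshelf. B is a door frame. The door frame is against the bookshelf's +x side, with their −y faces flush. The x-coordinate of the shared face is 860 mm.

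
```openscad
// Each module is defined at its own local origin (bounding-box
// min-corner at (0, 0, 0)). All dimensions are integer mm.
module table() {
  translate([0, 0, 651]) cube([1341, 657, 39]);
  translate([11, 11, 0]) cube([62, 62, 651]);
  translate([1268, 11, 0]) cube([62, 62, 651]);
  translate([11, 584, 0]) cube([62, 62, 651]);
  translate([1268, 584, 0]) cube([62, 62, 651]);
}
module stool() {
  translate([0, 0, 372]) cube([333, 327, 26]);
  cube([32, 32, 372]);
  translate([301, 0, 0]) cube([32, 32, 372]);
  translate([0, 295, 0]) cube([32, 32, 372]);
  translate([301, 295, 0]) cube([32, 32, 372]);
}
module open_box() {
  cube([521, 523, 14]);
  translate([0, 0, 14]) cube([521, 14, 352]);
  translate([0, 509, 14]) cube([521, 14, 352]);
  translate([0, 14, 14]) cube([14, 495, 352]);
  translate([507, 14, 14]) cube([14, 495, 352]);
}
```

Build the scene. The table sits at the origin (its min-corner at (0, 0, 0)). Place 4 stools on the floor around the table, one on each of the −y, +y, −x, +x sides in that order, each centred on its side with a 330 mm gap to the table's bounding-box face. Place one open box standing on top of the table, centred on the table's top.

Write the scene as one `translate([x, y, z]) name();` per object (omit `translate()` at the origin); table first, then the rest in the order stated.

table();
translate([504, -657, 0]) stool();
translate([504, 987, 0]) stool();
translate([-663, 165, 0]) stool();
translate([1671, 165, 0]) stool();
translate([410, 67, 690]) open_box();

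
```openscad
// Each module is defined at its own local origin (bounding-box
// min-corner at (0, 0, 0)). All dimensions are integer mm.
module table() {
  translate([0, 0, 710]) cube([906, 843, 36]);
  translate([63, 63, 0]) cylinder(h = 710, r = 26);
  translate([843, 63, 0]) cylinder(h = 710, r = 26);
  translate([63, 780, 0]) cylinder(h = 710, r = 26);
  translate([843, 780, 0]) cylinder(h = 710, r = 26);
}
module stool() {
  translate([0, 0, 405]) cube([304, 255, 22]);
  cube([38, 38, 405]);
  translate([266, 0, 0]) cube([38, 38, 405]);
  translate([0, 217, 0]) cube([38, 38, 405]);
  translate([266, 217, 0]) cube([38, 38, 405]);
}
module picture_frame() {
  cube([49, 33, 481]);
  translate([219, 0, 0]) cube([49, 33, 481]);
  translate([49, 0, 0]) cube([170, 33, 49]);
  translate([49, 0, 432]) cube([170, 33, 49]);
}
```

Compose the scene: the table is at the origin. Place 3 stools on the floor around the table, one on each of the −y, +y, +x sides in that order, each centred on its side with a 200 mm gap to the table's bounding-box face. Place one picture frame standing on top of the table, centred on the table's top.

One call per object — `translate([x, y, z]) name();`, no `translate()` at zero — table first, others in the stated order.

table();
translate([301, -455, 0]) stool();
translate([301, 1043, 0]) stool();
translate([1106, 294, 0]) stool();
translate([319, 405, 746]) picture_frame();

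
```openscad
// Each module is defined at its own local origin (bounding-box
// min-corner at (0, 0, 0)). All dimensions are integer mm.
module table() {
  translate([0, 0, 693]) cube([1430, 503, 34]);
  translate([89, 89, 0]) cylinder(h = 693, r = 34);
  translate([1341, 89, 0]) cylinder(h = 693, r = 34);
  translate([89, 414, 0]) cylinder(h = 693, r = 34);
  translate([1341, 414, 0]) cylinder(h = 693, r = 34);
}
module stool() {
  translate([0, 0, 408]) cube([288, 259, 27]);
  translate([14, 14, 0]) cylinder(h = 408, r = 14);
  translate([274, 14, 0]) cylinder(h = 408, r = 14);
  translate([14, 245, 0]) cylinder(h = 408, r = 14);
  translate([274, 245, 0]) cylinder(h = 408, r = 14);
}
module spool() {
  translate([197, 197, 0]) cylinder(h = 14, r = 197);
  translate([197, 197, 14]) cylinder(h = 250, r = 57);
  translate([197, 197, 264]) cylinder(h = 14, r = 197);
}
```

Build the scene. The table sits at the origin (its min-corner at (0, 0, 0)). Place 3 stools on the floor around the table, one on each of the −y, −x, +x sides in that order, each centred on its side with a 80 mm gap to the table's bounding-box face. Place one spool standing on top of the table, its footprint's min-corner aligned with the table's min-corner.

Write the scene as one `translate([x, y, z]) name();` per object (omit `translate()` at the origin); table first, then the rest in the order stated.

table();
translate([571, -339, 0]) stool();
translate([-368, 122, 0]) stool();
translate([1510, 122, 0]) stool();
translate([0, 0, 727]) spool();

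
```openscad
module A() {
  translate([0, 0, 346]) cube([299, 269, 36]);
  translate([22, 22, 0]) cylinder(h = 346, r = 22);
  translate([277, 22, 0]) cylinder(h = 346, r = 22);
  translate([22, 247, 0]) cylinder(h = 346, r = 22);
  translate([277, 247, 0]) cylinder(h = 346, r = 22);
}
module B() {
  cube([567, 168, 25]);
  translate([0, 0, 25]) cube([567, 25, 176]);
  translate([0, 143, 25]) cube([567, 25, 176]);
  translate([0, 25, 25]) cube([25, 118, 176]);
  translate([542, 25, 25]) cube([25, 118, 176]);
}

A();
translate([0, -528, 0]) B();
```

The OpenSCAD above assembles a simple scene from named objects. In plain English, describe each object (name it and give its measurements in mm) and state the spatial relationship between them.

A is a simple wooden stool: a rectangular seat 299 mm (x) by 269 mm (y), 36 mm thick, top face at z = 382 mm, on four round legs, each 44 mm in diameter. The legs rest on z = 0, each leg's axis is inset half a diameter from the nearest pair of seat edges (so the leg's bounding box is flush with the corner).

B is an open-topped rectangular box: outside dimensions 567×168×201 mm, with a uniform wall and base thickness of 25 mm. The base is a full 567×168 slab on the floor; four walls sit on top of the base. The front and back walls (the −y and +y sides) span the full width; the two side walls fit between them.

The open box is on the floor beside the stool on its −y side.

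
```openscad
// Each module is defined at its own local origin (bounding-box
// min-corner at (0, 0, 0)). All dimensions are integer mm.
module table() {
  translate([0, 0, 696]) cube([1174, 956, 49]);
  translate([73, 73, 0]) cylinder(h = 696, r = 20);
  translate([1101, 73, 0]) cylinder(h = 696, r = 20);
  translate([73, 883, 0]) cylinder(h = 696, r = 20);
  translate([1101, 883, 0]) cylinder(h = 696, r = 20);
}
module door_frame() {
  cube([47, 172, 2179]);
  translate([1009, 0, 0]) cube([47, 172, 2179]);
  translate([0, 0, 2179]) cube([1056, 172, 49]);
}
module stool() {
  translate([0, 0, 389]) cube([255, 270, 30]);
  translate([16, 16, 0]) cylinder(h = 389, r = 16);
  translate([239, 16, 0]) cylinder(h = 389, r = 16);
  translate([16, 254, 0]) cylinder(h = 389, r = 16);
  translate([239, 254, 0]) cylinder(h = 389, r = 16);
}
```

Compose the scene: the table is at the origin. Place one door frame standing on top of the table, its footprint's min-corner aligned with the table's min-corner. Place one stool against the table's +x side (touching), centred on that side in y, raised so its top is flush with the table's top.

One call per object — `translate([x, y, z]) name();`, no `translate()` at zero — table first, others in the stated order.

table();
translate([0, 0, 745]) door_frame();
translate([1174, 343, 326]) stool();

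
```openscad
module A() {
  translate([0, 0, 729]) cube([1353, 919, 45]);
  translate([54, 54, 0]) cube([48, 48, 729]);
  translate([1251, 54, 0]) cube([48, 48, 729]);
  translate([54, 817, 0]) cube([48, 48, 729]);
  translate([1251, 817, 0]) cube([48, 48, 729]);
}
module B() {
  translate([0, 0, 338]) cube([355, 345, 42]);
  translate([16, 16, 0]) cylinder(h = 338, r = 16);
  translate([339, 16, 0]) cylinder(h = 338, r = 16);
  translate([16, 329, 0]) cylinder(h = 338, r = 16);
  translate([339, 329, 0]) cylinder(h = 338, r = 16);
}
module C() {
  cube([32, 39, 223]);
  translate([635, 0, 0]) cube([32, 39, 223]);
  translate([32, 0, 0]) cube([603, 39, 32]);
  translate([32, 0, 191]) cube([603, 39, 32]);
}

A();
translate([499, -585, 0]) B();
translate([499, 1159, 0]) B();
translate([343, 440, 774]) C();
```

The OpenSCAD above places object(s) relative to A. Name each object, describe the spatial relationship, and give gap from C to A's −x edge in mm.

The picture frame's min-x is at 343; the table's min-x is 0; gap = 343 mm.

A is a table. B is a stool. C is a picture frame. Two stools sit around the table at the −y, +y sides. The picture frame is on top of the table, centred. The gap from the picture frame to the table's −x edge is 343 mm.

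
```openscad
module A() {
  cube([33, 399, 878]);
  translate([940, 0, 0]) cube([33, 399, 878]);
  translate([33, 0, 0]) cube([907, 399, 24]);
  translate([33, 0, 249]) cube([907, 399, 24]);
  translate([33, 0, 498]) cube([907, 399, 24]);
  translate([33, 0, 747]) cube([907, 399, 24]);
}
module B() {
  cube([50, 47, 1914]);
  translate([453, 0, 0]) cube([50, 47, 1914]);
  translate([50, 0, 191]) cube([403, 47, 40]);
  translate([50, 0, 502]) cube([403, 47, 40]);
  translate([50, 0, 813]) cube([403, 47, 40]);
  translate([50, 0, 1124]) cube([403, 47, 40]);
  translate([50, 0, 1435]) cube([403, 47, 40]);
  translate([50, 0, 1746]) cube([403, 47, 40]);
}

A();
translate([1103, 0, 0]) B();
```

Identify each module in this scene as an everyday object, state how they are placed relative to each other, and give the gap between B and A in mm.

The ladder's nearest face is 130 mm from the bookshelf's +x face.

A is a bookshelf. B is a ladder. The ladder is on the floor beside the bookshelf on its +x side. The gap between the ladder and the bookshelf is 130 mm.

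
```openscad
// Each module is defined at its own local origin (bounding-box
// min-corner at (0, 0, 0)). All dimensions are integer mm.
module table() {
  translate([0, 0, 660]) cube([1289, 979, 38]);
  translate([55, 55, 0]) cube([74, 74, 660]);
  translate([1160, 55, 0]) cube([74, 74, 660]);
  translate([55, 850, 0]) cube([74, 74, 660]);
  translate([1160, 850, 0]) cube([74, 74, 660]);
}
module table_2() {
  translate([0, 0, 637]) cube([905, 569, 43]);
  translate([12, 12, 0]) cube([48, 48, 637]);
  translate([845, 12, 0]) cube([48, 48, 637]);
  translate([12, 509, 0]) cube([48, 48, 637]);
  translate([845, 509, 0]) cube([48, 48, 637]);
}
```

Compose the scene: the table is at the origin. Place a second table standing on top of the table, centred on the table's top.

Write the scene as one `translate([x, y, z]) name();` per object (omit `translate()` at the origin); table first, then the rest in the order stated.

table();
translate([192, 205, 698]) table_2();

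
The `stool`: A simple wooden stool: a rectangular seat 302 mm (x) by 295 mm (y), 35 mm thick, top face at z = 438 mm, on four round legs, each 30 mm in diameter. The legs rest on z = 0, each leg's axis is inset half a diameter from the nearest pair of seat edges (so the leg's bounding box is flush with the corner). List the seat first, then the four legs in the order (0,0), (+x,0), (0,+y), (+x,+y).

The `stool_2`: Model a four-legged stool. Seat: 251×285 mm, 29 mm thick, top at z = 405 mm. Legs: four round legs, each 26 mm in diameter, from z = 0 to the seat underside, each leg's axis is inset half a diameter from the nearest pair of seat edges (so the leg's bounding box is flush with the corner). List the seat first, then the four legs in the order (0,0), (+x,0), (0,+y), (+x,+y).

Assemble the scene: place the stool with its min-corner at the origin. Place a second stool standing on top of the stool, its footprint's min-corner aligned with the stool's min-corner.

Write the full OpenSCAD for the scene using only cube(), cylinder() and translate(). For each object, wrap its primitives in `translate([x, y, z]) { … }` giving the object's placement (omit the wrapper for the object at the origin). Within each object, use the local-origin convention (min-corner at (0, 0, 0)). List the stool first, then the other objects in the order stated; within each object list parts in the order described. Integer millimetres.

translate([0, 0, 403]) cube([302, 295, 35]);
translate([15, 15, 0]) cylinder(h = 403, r = 15);
translate([287, 15, 0]) cylinder(h = 403, r = 15);
translate([15, 280, 0]) cylinder(h = 403, r = 15);
translate([287, 280, 0]) cylinder(h = 403, r = 15);
translate([0, 0, 438]) {
  translate([0, 0, 376]) cube([251, 285, 29]);
  translate([13, 13, 0]) cylinder(h = 376, r = 13);
  translate([238, 13, 0]) cylinder(h = 376, r = 13);
  translate([13, 272, 0]) cylinder(h = 376, r = 13);
  translate([238, 272, 0]) cylinder(h = 376, r = 13);
}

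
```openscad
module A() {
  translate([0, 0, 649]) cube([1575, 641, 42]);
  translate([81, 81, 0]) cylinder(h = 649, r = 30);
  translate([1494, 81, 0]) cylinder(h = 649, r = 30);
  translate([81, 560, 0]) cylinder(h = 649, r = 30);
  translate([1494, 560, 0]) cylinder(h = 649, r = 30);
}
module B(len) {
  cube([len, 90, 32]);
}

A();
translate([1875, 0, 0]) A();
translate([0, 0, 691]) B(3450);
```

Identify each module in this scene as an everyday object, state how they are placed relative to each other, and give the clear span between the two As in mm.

Second table starts at x = 1875; first ends at x = 1575; clear span = 1875 − 1575 = 300 mm.

A is a table. B is a beam. A beam spans the tops of two tables. The clear span between the two tables is 300 mm.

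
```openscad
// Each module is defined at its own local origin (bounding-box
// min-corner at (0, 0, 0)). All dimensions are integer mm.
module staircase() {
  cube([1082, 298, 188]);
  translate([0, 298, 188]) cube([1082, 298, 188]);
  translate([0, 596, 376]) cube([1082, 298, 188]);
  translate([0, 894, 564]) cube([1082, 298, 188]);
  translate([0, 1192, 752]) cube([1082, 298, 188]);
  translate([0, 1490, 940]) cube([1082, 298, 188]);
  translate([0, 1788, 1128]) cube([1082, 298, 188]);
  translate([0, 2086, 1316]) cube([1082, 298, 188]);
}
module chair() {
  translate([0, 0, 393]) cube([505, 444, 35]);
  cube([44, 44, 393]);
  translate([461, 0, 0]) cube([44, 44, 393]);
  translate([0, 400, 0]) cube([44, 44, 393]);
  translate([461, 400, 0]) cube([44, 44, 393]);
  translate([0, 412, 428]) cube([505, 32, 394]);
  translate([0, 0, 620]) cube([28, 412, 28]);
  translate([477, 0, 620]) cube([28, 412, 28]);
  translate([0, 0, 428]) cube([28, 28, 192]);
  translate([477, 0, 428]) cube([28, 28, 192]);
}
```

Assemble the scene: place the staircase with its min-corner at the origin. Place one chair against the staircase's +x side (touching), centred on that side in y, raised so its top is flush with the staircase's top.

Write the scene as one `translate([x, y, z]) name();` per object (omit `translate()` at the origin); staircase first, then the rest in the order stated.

staircase();
translate([1082, 970, 682]) chair();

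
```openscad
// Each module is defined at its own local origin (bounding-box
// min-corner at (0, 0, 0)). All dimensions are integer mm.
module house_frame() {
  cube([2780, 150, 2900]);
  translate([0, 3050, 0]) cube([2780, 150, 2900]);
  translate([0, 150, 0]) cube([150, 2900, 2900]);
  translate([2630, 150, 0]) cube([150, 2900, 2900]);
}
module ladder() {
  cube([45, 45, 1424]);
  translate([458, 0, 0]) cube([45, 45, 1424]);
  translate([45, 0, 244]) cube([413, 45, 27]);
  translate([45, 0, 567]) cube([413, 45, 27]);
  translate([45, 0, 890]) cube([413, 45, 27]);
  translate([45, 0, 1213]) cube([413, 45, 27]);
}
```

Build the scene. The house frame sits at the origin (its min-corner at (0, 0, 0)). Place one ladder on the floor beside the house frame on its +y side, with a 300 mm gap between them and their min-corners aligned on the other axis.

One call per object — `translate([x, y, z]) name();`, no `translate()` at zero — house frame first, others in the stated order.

house_frame();
translate([0, 3500, 0]) ladder();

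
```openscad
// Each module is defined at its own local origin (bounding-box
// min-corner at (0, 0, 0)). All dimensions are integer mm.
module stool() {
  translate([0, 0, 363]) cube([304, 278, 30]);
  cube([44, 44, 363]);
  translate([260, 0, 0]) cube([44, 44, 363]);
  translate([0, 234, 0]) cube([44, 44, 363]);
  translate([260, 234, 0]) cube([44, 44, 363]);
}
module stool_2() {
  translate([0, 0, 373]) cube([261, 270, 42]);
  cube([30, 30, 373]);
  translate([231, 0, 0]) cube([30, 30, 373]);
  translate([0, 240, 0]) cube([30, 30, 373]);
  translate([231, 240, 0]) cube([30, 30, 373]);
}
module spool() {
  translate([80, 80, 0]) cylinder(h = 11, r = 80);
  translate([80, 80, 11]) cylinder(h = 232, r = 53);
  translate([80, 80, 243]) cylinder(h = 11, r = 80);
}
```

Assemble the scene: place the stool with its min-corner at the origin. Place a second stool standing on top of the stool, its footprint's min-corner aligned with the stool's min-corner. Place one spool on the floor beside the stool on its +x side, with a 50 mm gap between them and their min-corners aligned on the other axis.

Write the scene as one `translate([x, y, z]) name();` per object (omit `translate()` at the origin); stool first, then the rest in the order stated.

stool();
translate([0, 0, 393]) stool_2();
translate([354, 0, 0]) spool();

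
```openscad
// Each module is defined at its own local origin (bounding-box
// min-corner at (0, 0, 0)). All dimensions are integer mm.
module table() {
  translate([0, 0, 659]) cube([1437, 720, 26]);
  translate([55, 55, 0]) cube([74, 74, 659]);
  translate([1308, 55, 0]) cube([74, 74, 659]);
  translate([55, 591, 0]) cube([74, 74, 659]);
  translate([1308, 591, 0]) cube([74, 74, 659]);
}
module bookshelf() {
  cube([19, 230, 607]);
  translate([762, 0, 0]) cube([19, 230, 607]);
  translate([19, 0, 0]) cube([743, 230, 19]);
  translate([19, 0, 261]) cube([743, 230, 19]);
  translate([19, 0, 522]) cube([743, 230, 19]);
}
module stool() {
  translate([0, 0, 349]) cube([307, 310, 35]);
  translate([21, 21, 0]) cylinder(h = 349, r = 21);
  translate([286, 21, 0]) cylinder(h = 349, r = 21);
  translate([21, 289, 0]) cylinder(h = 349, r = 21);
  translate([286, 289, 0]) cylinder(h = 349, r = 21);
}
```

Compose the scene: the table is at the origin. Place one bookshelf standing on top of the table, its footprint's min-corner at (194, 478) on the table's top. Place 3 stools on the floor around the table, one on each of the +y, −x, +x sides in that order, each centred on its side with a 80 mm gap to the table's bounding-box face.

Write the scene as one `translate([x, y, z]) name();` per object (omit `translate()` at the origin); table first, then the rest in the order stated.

table();
translate([194, 478, 685]) bookshelf();
translate([565, 800, 0]) stool();
translate([-387, 205, 0]) stool();
translate([1517, 205, 0]) stool();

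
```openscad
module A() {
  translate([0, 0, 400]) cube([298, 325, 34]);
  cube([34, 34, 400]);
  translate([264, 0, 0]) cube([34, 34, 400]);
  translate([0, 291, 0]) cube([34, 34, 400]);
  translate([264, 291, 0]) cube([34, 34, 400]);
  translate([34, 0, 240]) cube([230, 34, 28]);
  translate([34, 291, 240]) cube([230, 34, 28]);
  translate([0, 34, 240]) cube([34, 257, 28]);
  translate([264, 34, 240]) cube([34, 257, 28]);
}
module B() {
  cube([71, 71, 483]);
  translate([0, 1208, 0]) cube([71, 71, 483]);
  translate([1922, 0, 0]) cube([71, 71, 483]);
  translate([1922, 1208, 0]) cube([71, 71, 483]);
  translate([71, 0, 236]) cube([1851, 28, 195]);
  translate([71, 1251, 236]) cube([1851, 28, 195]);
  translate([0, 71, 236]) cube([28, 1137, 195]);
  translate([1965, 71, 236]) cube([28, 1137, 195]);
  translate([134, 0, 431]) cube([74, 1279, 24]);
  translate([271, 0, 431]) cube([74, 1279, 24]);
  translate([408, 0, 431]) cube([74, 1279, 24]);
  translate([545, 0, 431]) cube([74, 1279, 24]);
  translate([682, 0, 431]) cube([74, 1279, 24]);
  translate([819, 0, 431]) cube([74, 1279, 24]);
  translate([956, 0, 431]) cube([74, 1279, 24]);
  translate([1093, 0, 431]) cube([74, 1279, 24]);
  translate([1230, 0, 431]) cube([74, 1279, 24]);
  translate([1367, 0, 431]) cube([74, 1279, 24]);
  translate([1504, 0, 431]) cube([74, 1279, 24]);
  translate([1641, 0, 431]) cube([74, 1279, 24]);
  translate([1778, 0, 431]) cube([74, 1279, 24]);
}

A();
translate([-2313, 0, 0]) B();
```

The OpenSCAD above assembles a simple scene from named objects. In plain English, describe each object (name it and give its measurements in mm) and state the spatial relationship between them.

A is a four-legged stool. The seat is 298×325 mm, 34 mm thick, top at z = 434 mm. It stands on four square legs, each 34×34 mm in cross-section, from z = 0 to the seat underside, each flush with a corner of the seat. Four stretchers, 34 mm wide and 28 mm tall, connect adjacent legs with their undersides at z = 240 mm, each running between the inner faces of the legs it joins and aligned with the legs' outer faces on the other axis.

B is a bed frame 1993 mm long (x) by 1279 mm wide (y). Four 71×71 mm corner posts, 483 mm tall, at the corners of the footprint. Four rails of 28 mm thickness and 195 mm height run between adjacent posts with their undersides at z = 236 mm, their outer faces flush with the outside of the frame (the two x-running rails run between the posts' inner faces; the two y-running rails run between the posts' inner faces). 13 slats, each 74 mm wide (x) and 24 mm thick, lie across the top of the two x-running rails, running the full 1279 mm width of the frame in y; the slats are evenly spaced along x between the inner faces of the end posts with equal gaps (rounded down to the nearest mm) at the −x end and between each pair — any rounding remainder accumulates at the +x end.

The bed frame is on the floor beside the stool on its −x side.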